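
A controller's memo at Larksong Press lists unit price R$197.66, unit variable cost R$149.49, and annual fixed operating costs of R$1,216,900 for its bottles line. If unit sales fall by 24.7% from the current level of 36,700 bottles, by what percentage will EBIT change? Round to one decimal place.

At 36,700 units, contribution = 36,700 × R$48.17 = R$1,767,839.00.
EBIT = R$1,767,839.00 − R$1,216,900 = R$550,939.00.
DOL = contribution ÷ EBIT = R$1,767,839.00 ÷ R$550,939.00 = 3.2088.
Operating income changes by 3.2088 × -24.7% = -79.3%.

-79.3%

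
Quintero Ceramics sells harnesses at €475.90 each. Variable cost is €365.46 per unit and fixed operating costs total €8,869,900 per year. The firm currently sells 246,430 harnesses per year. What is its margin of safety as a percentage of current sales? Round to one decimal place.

67.4%

Unit CM = price − variable cost = €475.90 − €365.46 = €110.44. Break-even units = €8,869,900 ÷ €110.44 = 80,314.20; break-even revenue = 80,314.20 × €475.90 = €38,221,526.71.
Current sales = 246,430 × €475.90 = €117,276,037.00.
Margin of safety = (€117,276,037.00 − €38,221,526.71) ÷ €117,276,037.00 = 67.4%.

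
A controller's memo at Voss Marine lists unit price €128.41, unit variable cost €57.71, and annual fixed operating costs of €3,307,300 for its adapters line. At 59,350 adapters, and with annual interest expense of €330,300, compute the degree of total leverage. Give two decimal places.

7.51

Contribution at this volume is 59,350 × €70.70 = €4,196,045.00.
Operating income = contribution − fixed costs = €4,196,045.00 − €3,307,300 = €888,745.00. Interest = €330,300.00, so EBIT − I = €558,445.00.
Degree of total leverage = total CM / (EBIT − interest) = €4,196,045.00 / €558,445.00 = 7.5138.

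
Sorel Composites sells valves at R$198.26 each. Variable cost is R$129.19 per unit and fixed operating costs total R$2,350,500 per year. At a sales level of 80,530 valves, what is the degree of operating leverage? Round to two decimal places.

At 80,530 units, contribution = 80,530 × R$69.07 = R$5,562,207.10.
Operating income = contribution − fixed costs = R$5,562,207.10 − R$2,350,500 = R$3,211,707.10.
So DOL = total CM / EBIT = R$5,562,207.10 / R$3,211,707.10 = 1.7319.

1.73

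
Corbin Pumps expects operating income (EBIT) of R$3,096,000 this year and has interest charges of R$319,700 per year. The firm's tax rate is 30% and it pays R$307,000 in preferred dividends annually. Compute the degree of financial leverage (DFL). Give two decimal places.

Annual interest charges come to R$319,700.00.
Preferred dividends grossed up pre-tax: R$307,000 / (1 − 0.30) = R$438,571.43.
DFL = EBIT ÷ [EBIT − I − D_p/(1−t)] = R$3,096,000 ÷ [R$3,096,000 − R$319,700.00 − R$438,571.43] = R$3,096,000 ÷ R$2,337,728.57 = 1.3244.

1.32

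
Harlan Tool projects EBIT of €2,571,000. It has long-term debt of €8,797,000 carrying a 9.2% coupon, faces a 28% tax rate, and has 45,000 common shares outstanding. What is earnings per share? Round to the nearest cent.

€28.19

Pre-tax income = €2,571,000 − €809,324.00 = €1,761,676.00.
After tax at 28%: net income = €1,761,676.00 × 0.72 = €1,268,406.72.
Per share: €1,268,406.72 / 45,000 shares = €28.19.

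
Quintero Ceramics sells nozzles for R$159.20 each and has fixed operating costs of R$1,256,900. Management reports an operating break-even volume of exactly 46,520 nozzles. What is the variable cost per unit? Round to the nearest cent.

R$132.18

At break-even, FC = Q × (P − VC), so P − VC = R$1,256,900 ÷ 46,520 = R$27.0185.
Hence VC = price − CM = R$159.20 − R$27.0185 = R$132.18.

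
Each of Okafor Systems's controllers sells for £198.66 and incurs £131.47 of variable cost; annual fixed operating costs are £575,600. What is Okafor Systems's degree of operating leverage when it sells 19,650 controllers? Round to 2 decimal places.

Contribution at this volume is 19,650 × £67.19 = £1,320,283.50.
Subtracting fixed costs: EBIT = £1,320,283.50 − £575,600 = £744,683.50.
So DOL = total CM / EBIT = £1,320,283.50 / £744,683.50 = 1.7729.

1.77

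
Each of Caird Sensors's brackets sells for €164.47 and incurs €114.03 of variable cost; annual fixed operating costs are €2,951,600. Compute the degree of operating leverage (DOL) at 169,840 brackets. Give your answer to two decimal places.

At 169,840 units, contribution = 169,840 × €50.44 = €8,566,729.60.
Operating income = contribution − fixed costs = €8,566,729.60 − €2,951,600 = €5,615,129.60.
So DOL = total CM / EBIT = €8,566,729.60 / €5,615,129.60 = 1.5257.

1.53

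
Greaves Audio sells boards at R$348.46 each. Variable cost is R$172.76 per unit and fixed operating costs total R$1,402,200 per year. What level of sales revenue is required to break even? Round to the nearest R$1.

R$2,780,937

Contribution margin per unit = R$348.46 − R$172.76 = R$175.70, a CM ratio of R$175.70 ÷ R$348.46 = 0.5042.
Break-even revenue = fixed costs × price ÷ CM = R$1,402,200 × R$348.46 ÷ R$175.70 = R$2,780,937.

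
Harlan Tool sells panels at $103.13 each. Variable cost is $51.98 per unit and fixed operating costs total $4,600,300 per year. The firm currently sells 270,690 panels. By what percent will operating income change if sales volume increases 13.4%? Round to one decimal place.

+20.1%

At 270,690 units, contribution = 270,690 × $51.15 = $13,845,793.50.
EBIT = $13,845,793.50 − $4,600,300 = $9,245,493.50.
DOL = contribution ÷ EBIT = $13,845,793.50 ÷ $9,245,493.50 = 1.4976.
Operating income changes by 1.4976 × +13.4% = +20.1%.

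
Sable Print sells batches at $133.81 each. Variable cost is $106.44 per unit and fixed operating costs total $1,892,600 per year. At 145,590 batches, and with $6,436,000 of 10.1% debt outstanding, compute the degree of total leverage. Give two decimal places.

2.76

Total contribution margin = 145,590 × $27.37 = $3,984,798.30.
EBIT = $3,984,798.30 − $1,892,600 = $2,092,198.30. Interest = $650,036.00, so EBIT − I = $1,442,162.30.
Degree of total leverage = total CM / (EBIT − interest) = $3,984,798.30 / $1,442,162.30 = 2.7631.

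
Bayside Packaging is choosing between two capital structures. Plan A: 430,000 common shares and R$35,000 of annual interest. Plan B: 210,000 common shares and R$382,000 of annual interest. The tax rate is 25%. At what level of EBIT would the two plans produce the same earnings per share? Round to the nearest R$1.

At indifference, (EBIT − 35,000)(1 − t)/430,000 = (EBIT − 382,000)(1 − t)/210,000.
Cancelling (1 − t) and cross-multiplying: 210,000·(EBIT − 35,000) = 430,000·(EBIT − 382,000).
EBIT × (430,000 − 210,000) = 382,000 × 430,000 − 35,000 × 210,000 = 156,910,000,000, so EBIT = 156,910,000,000 ÷ 220,000 = 713,227.27.

R$713,227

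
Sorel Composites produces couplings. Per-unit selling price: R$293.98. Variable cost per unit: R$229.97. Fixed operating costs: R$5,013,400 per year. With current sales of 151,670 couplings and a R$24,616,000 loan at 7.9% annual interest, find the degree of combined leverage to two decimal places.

Total contribution margin = 151,670 × R$64.01 = R$9,708,396.70.
EBIT = R$9,708,396.70 − R$5,013,400 = R$4,694,996.70. Interest = R$1,944,664.00.
DOL = R$9,708,396.70 ÷ R$4,694,996.70 = 2.0678; DFL = R$4,694,996.70 ÷ R$2,750,332.70 = 1.7071.
Combined leverage = 2.0678 × 1.7071 = 3.5299.

3.53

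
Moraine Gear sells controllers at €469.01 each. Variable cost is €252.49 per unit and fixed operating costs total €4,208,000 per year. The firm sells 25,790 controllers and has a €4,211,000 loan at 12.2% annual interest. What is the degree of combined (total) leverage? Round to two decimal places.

6.48

At 25,790 units, contribution = 25,790 × €216.52 = €5,584,050.80.
Subtracting fixed costs: EBIT = €5,584,050.80 − €4,208,000 = €1,376,050.80. Interest = €513,742.00.
DOL = €5,584,050.80 ÷ €1,376,050.80 = 4.0580; DFL = €1,376,050.80 ÷ €862,308.80 = 1.5958.
DCL = DOL × DFL = 4.0580 × 1.5958 = 6.4758.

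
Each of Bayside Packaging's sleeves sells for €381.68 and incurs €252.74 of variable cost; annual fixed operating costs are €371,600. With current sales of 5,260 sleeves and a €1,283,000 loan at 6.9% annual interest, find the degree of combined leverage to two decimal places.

Contribution at this volume is 5,260 × €128.94 = €678,224.40.
Subtracting fixed costs: EBIT = €678,224.40 − €371,600 = €306,624.40. Interest = €88,527.00, so EBIT − I = €218,097.40.
DCL = contribution ÷ (EBIT − I) = €678,224.40 ÷ €218,097.40 = 3.1097.

3.11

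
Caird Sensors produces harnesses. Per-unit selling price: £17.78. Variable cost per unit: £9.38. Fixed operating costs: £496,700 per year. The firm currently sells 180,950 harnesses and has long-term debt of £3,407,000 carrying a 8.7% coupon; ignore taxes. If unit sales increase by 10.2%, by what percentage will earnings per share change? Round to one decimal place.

+21.3%

Total contribution margin = 180,950 × £8.40 = £1,519,980.00.
Subtracting fixed costs: EBIT = £1,519,980.00 − £496,700 = £1,023,280.00.
After interest of £296,409.00, pre-tax earnings = £726,871.00.
DCL = total CM / (EBIT − I) = £1,519,980.00 / £726,871.00 = 2.0911.
%ΔEPS = DCL × %ΔSales = 2.0911 × +10.2% = +21.3%.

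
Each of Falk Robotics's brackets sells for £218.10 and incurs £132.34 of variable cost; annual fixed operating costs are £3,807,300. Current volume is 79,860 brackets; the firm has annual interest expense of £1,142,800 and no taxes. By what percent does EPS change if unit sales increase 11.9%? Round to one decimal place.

Contribution at this volume is 79,860 × £85.76 = £6,848,793.60.
Operating income = contribution − fixed costs = £6,848,793.60 − £3,807,300 = £3,041,493.60.
Interest = £1,142,800.00, so EBIT − I = £1,898,693.60.
Degree of combined leverage = contribution ÷ (EBIT − I) = £6,848,793.60 ÷ £1,898,693.60 = 3.6071.
%ΔEPS = DCL × %ΔSales = 3.6071 × +11.9% = +42.9%.

+42.9%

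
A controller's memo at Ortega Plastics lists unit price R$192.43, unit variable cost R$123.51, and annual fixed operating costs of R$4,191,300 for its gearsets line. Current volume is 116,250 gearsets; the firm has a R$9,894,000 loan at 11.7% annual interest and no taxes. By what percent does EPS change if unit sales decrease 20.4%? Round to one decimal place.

-61.4%

At 116,250 units, contribution = 116,250 × R$68.92 = R$8,011,950.00.
Subtracting fixed costs: EBIT = R$8,011,950.00 − R$4,191,300 = R$3,820,650.00.
Interest = R$1,157,598.00, so EBIT − I = R$2,663,052.00.
DCL = total CM / (EBIT − I) = R$8,011,950.00 / R$2,663,052.00 = 3.0086.
%ΔEPS = DCL × %ΔSales = 3.0086 × -20.4% = -61.4%.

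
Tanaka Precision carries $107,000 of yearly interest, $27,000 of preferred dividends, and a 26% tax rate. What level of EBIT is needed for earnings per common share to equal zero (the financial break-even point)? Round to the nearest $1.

$143,486

Grossing the preferred dividend up to pre-tax terms: $27,000 / (1 − 0.26) = $36,486.49.
Financial break-even EBIT = interest + D_p ÷ (1 − t) = $107,000 + $36,486.49 = $143,486.49.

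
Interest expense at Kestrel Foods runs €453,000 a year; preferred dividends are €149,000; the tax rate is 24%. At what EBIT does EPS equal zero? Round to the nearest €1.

Grossing the preferred dividend up to pre-tax terms: €149,000 / (1 − 0.24) = €196,052.63.
Financial break-even EBIT = interest + D_p ÷ (1 − t) = €453,000 + €196,052.63 = €649,052.63.

€649,053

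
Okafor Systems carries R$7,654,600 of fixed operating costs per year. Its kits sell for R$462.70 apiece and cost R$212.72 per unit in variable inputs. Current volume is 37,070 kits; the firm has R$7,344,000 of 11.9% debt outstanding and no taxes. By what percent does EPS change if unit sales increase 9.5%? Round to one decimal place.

Total contribution margin = 37,070 × R$249.98 = R$9,266,758.60.
EBIT = R$9,266,758.60 − R$7,654,600 = R$1,612,158.60.
After interest of R$873,936.00, pre-tax earnings = R$738,222.60.
DCL = total CM / (EBIT − I) = R$9,266,758.60 / R$738,222.60 = 12.5528.
%ΔEPS = DCL × %ΔSales = 12.5528 × +9.5% = +119.3%.

+119.3%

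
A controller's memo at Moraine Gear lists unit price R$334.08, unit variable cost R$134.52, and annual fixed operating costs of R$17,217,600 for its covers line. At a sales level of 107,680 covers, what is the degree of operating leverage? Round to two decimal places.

5.03

At 107,680 units, contribution = 107,680 × R$199.56 = R$21,488,620.80.
Operating income = contribution − fixed costs = R$21,488,620.80 − R$17,217,600 = R$4,271,020.80.
Degree of operating leverage = R$21,488,620.80 / R$4,271,020.80 = 5.0313.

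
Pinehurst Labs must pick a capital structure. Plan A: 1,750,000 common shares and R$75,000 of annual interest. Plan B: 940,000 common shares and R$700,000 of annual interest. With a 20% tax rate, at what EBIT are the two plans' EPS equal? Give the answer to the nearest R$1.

Set EPS_A = EPS_B: (EBIT − R$75,000)(1 − 0.20) ÷ 1,750,000 = (EBIT − R$700,000)(1 − 0.20) ÷ 940,000.
Cancelling (1 − t) and cross-multiplying: 940,000·(EBIT − 75,000) = 1,750,000·(EBIT − 700,000).
Solving, EBIT = (700,000·1,750,000 − 75,000·940,000) / (1,750,000 − 940,000) = 1,154,500,000,000 / 810,000 = 1,425,308.64.

R$1,425,309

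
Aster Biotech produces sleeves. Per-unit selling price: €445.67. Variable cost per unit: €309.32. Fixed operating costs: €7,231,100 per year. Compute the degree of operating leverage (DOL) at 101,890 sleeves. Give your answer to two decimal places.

2.09

Contribution at this volume is 101,890 × €136.35 = €13,892,701.50.
Operating income = contribution − fixed costs = €13,892,701.50 − €7,231,100 = €6,661,601.50.
Degree of operating leverage = €13,892,701.50 / €6,661,601.50 = 2.0855.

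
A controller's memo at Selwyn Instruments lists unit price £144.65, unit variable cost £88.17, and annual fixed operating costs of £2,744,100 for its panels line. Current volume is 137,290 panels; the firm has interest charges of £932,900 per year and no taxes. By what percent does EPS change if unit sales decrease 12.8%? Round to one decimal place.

Total contribution margin = 137,290 × £56.48 = £7,754,139.20.
Subtracting fixed costs: EBIT = £7,754,139.20 − £2,744,100 = £5,010,039.20.
Interest = £932,900.00, so EBIT − I = £4,077,139.20.
DCL = total CM / (EBIT − I) = £7,754,139.20 / £4,077,139.20 = 1.9019.
EPS therefore changes by 1.9019 × (-12.8%) = -24.3%.

-24.3%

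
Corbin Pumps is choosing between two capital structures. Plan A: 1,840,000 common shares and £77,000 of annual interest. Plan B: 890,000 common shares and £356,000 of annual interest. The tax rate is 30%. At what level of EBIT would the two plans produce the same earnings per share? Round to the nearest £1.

£617,379

Set EPS_A = EPS_B: (EBIT − £77,000)(1 − 0.30) ÷ 1,840,000 = (EBIT − £356,000)(1 − 0.30) ÷ 890,000.
The (1 − t) factor cancels: (EBIT − 77,000) × 890,000 = (EBIT − 356,000) × 1,840,000.
Solving, EBIT = (356,000·1,840,000 − 77,000·890,000) / (1,840,000 − 890,000) = 586,510,000,000 / 950,000 = 617,378.95.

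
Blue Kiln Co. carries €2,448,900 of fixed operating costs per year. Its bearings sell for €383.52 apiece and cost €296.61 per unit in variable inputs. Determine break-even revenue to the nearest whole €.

€10,806,606

Contribution margin per unit = €383.52 − €296.61 = €86.91, a CM ratio of €86.91 ÷ €383.52 = 0.2266.
Break-even sales = FC ÷ CM ratio = €2,448,900 × €383.52 / €86.91 = €10,806,606.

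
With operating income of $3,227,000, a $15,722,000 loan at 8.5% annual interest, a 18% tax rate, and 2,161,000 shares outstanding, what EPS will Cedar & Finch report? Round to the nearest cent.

$0.72

Interest = $1,336,370.00, so EBT = $3,227,000 − $1,336,370.00 = $1,890,630.00.
After tax at 18%: net income = $1,890,630.00 × 0.82 = $1,550,316.60.
Per share: $1,550,316.60 / 2,161,000 shares = $0.72.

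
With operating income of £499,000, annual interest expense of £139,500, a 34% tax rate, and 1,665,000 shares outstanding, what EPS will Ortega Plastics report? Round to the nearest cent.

£0.14

Interest = £139,500.00, so EBT = £499,000 − £139,500.00 = £359,500.00.
After tax at 34%: net income = £359,500.00 × 0.66 = £237,270.00.
EPS = £237,270.00 ÷ 1,665,000 = £0.14.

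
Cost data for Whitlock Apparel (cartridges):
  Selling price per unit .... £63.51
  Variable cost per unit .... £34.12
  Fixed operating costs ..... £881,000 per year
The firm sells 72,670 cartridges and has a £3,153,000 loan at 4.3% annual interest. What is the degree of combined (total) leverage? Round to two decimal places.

1.91

Contribution at this volume is 72,670 × £29.39 = £2,135,771.30.
Subtracting fixed costs: EBIT = £2,135,771.30 − £881,000 = £1,254,771.30. Interest = £135,579.00.
DOL = £2,135,771.30 ÷ £1,254,771.30 = 1.7021; DFL = £1,254,771.30 ÷ £1,119,192.30 = 1.1211.
Combined leverage = 1.7021 × 1.1211 = 1.9082.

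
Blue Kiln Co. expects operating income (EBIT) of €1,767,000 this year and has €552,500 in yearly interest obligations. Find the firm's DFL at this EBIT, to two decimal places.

1.45

Interest = €552,500.00.
DFL = EBIT ÷ (EBIT − I) = €1,767,000 ÷ (€1,767,000 − €552,500.00) = €1,767,000 ÷ €1,214,500.00 = 1.4549.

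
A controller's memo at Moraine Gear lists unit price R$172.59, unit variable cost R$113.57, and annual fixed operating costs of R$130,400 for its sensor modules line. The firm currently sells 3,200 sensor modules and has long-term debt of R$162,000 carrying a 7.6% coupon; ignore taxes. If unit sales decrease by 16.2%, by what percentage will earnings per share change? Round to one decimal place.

Total contribution margin = 3,200 × R$59.02 = R$188,864.00.
EBIT = R$188,864.00 − R$130,400 = R$58,464.00.
Interest = R$12,312.00, so EBIT − I = R$46,152.00.
DCL = total CM / (EBIT − I) = R$188,864.00 / R$46,152.00 = 4.0922.
%ΔEPS = DCL × %ΔSales = 4.0922 × -16.2% = -66.3%.

-66.3%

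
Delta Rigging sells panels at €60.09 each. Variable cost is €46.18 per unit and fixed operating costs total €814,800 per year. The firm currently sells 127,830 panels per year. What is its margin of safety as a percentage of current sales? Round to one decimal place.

54.2%

Each unit contributes €60.09 − €46.18 = €13.91. Break-even units = €814,800 ÷ €13.91 = 58,576.56; break-even revenue = 58,576.56 × €60.09 = €3,519,865.71.
Current sales = 127,830 × €60.09 = €7,681,304.70.
Margin of safety = (€7,681,304.70 − €3,519,865.71) ÷ €7,681,304.70 = 54.2%.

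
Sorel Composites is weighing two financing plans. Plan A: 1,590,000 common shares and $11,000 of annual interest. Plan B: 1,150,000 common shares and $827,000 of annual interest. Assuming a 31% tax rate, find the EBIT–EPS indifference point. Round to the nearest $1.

$2,959,727

Set EPS_A = EPS_B: (EBIT − $11,000)(1 − 0.31) ÷ 1,590,000 = (EBIT − $827,000)(1 − 0.31) ÷ 1,150,000.
The (1 − t) factor cancels: (EBIT − 11,000) × 1,150,000 = (EBIT − 827,000) × 1,590,000.
EBIT × (1,590,000 − 1,150,000) = 827,000 × 1,590,000 − 11,000 × 1,150,000 = 1,302,280,000,000, so EBIT = 1,302,280,000,000 ÷ 440,000 = 2,959,727.27.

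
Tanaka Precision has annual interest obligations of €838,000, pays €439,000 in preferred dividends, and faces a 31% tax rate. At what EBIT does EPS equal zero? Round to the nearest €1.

Preferred dividends are paid after tax, so their pre-tax equivalent is €439,000 ÷ (1 − 0.31) = €636,231.88.
Financial break-even EBIT = interest + D_p ÷ (1 − t) = €838,000 + €636,231.88 = €1,474,231.88.

€1,474,232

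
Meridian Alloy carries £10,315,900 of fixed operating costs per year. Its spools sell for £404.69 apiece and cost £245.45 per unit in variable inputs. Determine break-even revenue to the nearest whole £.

£26,216,664

CM per unit = £404.69 − £245.45 = £159.24; CM ratio = £159.24 / £404.69 = 0.3935.
Break-even sales = FC ÷ CM ratio = £10,315,900 × £404.69 / £159.24 = £26,216,664.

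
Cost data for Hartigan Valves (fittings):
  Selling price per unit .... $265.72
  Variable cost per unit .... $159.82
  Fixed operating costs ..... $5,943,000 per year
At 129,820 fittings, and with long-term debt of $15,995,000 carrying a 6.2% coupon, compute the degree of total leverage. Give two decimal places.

Total contribution margin = 129,820 × $105.90 = $13,747,938.00.
EBIT = $13,747,938.00 − $5,943,000 = $7,804,938.00. Interest = $991,690.00, so EBIT − I = $6,813,248.00.
DCL = contribution ÷ (EBIT − I) = $13,747,938.00 ÷ $6,813,248.00 = 2.0178.

2.02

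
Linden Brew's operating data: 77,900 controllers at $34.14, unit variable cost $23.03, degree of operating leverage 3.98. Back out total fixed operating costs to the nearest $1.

Contribution at this volume is 77,900 × $11.11 = $865,469.00.
DOL = contribution / EBIT, so EBIT = $865,469.00 / 3.98 = $217,454.52.
And FC = contribution − EBIT = $865,469.00 − $217,454.52 = $648,014.

$648,014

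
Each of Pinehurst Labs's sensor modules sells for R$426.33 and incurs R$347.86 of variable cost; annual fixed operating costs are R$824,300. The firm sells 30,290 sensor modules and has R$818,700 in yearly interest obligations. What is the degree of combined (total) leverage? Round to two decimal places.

3.24

Total contribution margin = 30,290 × R$78.47 = R$2,376,856.30.
EBIT = R$2,376,856.30 − R$824,300 = R$1,552,556.30. Interest = R$818,700.00, so EBIT − I = R$733,856.30.
DCL = contribution ÷ (EBIT − I) = R$2,376,856.30 ÷ R$733,856.30 = 3.2389.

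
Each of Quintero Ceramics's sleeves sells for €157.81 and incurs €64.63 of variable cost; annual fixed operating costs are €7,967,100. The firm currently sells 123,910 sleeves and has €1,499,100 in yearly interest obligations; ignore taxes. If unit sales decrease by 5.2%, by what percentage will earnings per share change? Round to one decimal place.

-28.9%

At 123,910 units, contribution = 123,910 × €93.18 = €11,545,933.80.
Subtracting fixed costs: EBIT = €11,545,933.80 − €7,967,100 = €3,578,833.80.
After interest of €1,499,100.00, pre-tax earnings = €2,079,733.80.
Degree of combined leverage = contribution ÷ (EBIT − I) = €11,545,933.80 ÷ €2,079,733.80 = 5.5516.
EPS therefore changes by 5.5516 × (-5.2%) = -28.9%.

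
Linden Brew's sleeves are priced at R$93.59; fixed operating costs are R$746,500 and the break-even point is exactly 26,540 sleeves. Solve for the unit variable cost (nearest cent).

At break-even, FC = Q × (P − VC), so P − VC = R$746,500 ÷ 26,540 = R$28.1274.
Hence VC = price − CM = R$93.59 − R$28.1274 = R$65.46.

R$65.46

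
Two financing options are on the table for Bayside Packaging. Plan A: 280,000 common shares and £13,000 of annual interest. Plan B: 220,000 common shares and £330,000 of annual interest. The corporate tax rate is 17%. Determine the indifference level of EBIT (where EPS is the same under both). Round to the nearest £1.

£1,492,333

At indifference, (EBIT − 13,000)(1 − t)/280,000 = (EBIT − 330,000)(1 − t)/220,000.
Cancelling (1 − t) and cross-multiplying: 220,000·(EBIT − 13,000) = 280,000·(EBIT − 330,000).
Solving, EBIT = (330,000·280,000 − 13,000·220,000) / (280,000 − 220,000) = 89,540,000,000 / 60,000 = 1,492,333.33.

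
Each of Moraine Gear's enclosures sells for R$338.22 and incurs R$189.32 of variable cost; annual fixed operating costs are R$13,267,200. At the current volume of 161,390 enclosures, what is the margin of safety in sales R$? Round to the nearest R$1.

Unit CM = price − variable cost = R$338.22 − R$189.32 = R$148.90. Break-even units = R$13,267,200 ÷ R$148.90 = 89,101.41; break-even revenue = 89,101.41 × R$338.22 = R$30,135,879.01.
Current sales = 161,390 × R$338.22 = R$54,585,325.80.
Margin of safety = R$54,585,325.80 − R$30,135,879.01 = R$24,449,447.

R$24,449,447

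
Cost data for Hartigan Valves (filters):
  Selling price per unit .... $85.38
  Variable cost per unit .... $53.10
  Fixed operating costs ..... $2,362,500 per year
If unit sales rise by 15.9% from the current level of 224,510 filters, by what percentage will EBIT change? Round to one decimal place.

+23.6%

Contribution at this volume is 224,510 × $32.28 = $7,247,182.80.
EBIT = $7,247,182.80 − $2,362,500 = $4,884,682.80.
DOL = contribution ÷ EBIT = $7,247,182.80 ÷ $4,884,682.80 = 1.4837.
%ΔEBIT = DOL × %ΔSales = 1.4837 × +15.9% = +23.6%.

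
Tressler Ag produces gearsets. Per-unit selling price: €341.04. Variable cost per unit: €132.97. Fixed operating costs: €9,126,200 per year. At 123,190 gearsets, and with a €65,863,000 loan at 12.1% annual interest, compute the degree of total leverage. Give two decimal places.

3.00

At 123,190 units, contribution = 123,190 × €208.07 = €25,632,143.30.
Operating income = contribution − fixed costs = €25,632,143.30 − €9,126,200 = €16,505,943.30. Interest = €7,969,423.00.
DOL = €25,632,143.30 ÷ €16,505,943.30 = 1.5529; DFL = €16,505,943.30 ÷ €8,536,520.30 = 1.9336.
Combined leverage = 1.5529 × 1.9336 = 3.0027.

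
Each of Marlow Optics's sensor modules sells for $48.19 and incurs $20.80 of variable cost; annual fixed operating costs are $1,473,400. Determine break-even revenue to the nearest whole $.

$2,592,302

Contribution margin per unit = $48.19 − $20.80 = $27.39, a CM ratio of $27.39 ÷ $48.19 = 0.5684.
Break-even sales = FC ÷ CM ratio = $1,473,400 × $48.19 / $27.39 = $2,592,302.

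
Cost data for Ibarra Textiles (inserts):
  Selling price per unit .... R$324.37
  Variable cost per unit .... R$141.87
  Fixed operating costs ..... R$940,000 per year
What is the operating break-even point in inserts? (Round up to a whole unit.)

Contribution margin per unit = R$324.37 − R$141.87 = R$182.50.
Units to break even: R$940,000 ÷ R$182.50 = 5,150.68, rounded up to 5,151.

5,151 inserts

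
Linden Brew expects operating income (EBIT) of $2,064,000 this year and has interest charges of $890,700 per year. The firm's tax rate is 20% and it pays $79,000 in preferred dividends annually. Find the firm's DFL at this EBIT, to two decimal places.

1.92

Annual interest charges come to $890,700.00.
Preferred dividends grossed up pre-tax: $79,000 / (1 − 0.20) = $98,750.00.
DFL = EBIT ÷ [EBIT − I − D_p/(1−t)] = $2,064,000 ÷ [$2,064,000 − $890,700.00 − $98,750.00] = $2,064,000 ÷ $1,074,550.00 = 1.9208.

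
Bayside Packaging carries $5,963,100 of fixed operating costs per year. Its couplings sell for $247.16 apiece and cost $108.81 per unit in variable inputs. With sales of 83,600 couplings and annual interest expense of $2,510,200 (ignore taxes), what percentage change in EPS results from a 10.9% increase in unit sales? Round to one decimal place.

Contribution at this volume is 83,600 × $138.35 = $11,566,060.00.
EBIT = $11,566,060.00 − $5,963,100 = $5,602,960.00.
Interest = $2,510,200.00, so EBIT − I = $3,092,760.00.
Degree of combined leverage = contribution ÷ (EBIT − I) = $11,566,060.00 ÷ $3,092,760.00 = 3.7397.
%ΔEPS = DCL × %ΔSales = 3.7397 × +10.9% = +40.8%.

+40.8%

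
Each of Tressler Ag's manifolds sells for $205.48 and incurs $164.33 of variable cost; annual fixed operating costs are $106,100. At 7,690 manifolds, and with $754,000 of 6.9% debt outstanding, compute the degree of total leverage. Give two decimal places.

At 7,690 units, contribution = 7,690 × $41.15 = $316,443.50.
Operating income = contribution − fixed costs = $316,443.50 − $106,100 = $210,343.50. Interest = $52,026.00, so EBIT − I = $158,317.50.
DCL = contribution ÷ (EBIT − I) = $316,443.50 ÷ $158,317.50 = 1.9988.

2.00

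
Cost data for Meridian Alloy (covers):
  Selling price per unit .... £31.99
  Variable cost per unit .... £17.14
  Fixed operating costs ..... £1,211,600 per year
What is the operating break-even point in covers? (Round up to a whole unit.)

81,590 covers

Contribution margin per unit = £31.99 − £17.14 = £14.85.
Break-even Q = £1,211,600 / £14.85 = 81,589.23 → 81,590 covers.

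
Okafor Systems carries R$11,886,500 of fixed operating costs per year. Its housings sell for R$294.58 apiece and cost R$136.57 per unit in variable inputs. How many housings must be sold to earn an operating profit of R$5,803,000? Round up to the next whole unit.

111,952 housings

Unit CM = price − variable cost = R$294.58 − R$136.57 = R$158.01.
Need Q such that Q × R$158.01 − R$11,886,500 = R$5,803,000, i.e. Q = R$17,689,500 / R$158.01 = 111,951.78 → 111,952.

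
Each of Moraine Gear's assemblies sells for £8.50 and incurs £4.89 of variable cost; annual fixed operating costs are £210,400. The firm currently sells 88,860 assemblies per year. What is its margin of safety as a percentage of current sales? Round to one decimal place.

34.4%

Each unit contributes £8.50 − £4.89 = £3.61. Break-even units = £210,400 ÷ £3.61 = 58,282.55; break-even revenue = 58,282.55 × £8.50 = £495,401.66.
Current sales = 88,860 × £8.50 = £755,310.00.
Margin of safety = (£755,310.00 − £495,401.66) ÷ £755,310.00 = 34.4%.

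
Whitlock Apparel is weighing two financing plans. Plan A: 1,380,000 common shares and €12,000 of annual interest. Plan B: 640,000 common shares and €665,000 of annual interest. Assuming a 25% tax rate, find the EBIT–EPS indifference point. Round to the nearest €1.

€1,229,757

Set EPS_A = EPS_B: (EBIT − €12,000)(1 − 0.25) ÷ 1,380,000 = (EBIT − €665,000)(1 − 0.25) ÷ 640,000.
The (1 − t) factor cancels: (EBIT − 12,000) × 640,000 = (EBIT − 665,000) × 1,380,000.
Solving, EBIT = (665,000·1,380,000 − 12,000·640,000) / (1,380,000 − 640,000) = 910,020,000,000 / 740,000 = 1,229,756.76.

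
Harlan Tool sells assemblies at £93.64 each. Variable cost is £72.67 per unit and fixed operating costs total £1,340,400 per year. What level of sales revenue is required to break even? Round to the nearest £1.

£5,985,458

Contribution margin per unit = £93.64 − £72.67 = £20.97, a CM ratio of £20.97 ÷ £93.64 = 0.2239.
Break-even sales = FC ÷ CM ratio = £1,340,400 × £93.64 / £20.97 = £5,985,458.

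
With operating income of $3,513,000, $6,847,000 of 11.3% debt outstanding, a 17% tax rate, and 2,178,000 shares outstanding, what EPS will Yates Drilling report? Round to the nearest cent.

Interest = $773,711.00, so EBT = $3,513,000 − $773,711.00 = $2,739,289.00.
After tax at 17%: net income = $2,739,289.00 × 0.83 = $2,273,609.87.
Per share: $2,273,609.87 / 2,178,000 shares = $1.04.

$1.04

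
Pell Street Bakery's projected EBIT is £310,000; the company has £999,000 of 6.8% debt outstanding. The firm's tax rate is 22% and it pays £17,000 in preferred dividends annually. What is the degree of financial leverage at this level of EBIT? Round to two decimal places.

1.41

Annual interest charges come to £67,932.00.
Pre-tax preferred-dividend burden = £17,000 ÷ (1 − 0.22) = £21,794.87.
DFL = EBIT ÷ [EBIT − I − D_p/(1−t)] = £310,000 ÷ [£310,000 − £67,932.00 − £21,794.87] = £310,000 ÷ £220,273.13 = 1.4073.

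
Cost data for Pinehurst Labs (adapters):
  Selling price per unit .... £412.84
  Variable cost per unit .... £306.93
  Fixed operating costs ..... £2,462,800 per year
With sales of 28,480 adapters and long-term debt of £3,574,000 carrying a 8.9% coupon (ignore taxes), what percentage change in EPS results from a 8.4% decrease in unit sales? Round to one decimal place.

-107.6%

Contribution at this volume is 28,480 × £105.91 = £3,016,316.80.
Subtracting fixed costs: EBIT = £3,016,316.80 − £2,462,800 = £553,516.80.
Interest = £318,086.00, so EBIT − I = £235,430.80.
DCL = total CM / (EBIT − I) = £3,016,316.80 / £235,430.80 = 12.8119.
EPS therefore changes by 12.8119 × (-8.4%) = -107.6%.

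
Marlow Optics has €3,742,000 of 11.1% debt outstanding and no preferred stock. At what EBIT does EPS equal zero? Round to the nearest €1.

Annual interest = 11.1% × €3,742,000 = €415,362.00.
With no preferred dividends, EPS = 0 when EBIT exactly covers interest, so the financial break-even EBIT is €415,362.00.

€415,362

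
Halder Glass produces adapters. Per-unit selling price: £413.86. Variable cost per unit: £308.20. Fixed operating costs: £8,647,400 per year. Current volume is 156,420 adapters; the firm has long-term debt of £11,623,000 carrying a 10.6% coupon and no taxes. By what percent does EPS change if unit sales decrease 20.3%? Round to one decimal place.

At 156,420 units, contribution = 156,420 × £105.66 = £16,527,337.20.
EBIT = £16,527,337.20 − £8,647,400 = £7,879,937.20.
After interest of £1,232,038.00, pre-tax earnings = £6,647,899.20.
DCL = total CM / (EBIT − I) = £16,527,337.20 / £6,647,899.20 = 2.4861.
EPS therefore changes by 2.4861 × (-20.3%) = -50.5%.

-50.5%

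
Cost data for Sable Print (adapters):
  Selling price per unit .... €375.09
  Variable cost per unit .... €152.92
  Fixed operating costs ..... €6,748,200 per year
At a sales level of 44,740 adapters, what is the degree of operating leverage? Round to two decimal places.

At 44,740 units, contribution = 44,740 × €222.17 = €9,939,885.80.
Subtracting fixed costs: EBIT = €9,939,885.80 − €6,748,200 = €3,191,685.80.
DOL = contribution ÷ EBIT = €9,939,885.80 ÷ €3,191,685.80 = 3.1143.

3.11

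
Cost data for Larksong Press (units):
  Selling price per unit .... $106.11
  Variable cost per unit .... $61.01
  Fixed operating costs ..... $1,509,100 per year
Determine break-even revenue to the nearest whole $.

Contribution margin per unit = $106.11 − $61.01 = $45.10, a CM ratio of $45.10 ÷ $106.11 = 0.4250.
Break-even sales = FC ÷ CM ratio = $1,509,100 × $106.11 / $45.10 = $3,550,568.

$3,550,568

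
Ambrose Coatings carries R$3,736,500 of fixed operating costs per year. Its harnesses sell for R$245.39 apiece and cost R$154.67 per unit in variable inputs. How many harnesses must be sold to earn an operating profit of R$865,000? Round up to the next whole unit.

50,723 harnesses

Contribution margin per unit = R$245.39 − R$154.67 = R$90.72.
Units = (FC + target) / CM = (R$3,736,500 + R$865,000) / R$90.72 = 50,722.00, so 50,723 harnesses.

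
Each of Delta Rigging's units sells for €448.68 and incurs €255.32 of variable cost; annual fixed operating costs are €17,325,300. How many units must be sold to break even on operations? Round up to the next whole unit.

Unit CM = price − variable cost = €448.68 − €255.32 = €193.36.
Units to break even: €17,325,300 ÷ €193.36 = 89,601.26, rounded up to 89,602.

89,602 units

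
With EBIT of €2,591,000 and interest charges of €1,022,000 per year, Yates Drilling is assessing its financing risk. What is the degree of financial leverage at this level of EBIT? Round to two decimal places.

1.65

Annual interest charges come to €1,022,000.00.
DFL = EBIT ÷ (EBIT − I) = €2,591,000 ÷ (€2,591,000 − €1,022,000.00) = €2,591,000 ÷ €1,569,000.00 = 1.6514.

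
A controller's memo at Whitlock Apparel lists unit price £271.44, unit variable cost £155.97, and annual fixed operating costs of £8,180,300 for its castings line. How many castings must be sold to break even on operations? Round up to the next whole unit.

70,844 castings

Contribution margin per unit = £271.44 − £155.97 = £115.47.
Break-even volume = fixed costs ÷ CM per unit = £8,180,300 ÷ £115.47 = 70,843.51, so 70,844 castings.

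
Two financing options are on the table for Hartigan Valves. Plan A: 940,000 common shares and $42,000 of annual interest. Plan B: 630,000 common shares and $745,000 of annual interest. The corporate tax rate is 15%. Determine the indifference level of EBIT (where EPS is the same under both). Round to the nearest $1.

Set EPS_A = EPS_B: (EBIT − $42,000)(1 − 0.15) ÷ 940,000 = (EBIT − $745,000)(1 − 0.15) ÷ 630,000.
The (1 − t) factor cancels: (EBIT − 42,000) × 630,000 = (EBIT − 745,000) × 940,000.
EBIT × (940,000 − 630,000) = 745,000 × 940,000 − 42,000 × 630,000 = 673,840,000,000, so EBIT = 673,840,000,000 ÷ 310,000 = 2,173,677.42.

$2,173,677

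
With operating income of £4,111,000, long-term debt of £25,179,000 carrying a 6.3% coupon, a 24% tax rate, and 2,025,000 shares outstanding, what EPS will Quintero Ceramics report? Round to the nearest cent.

£0.95

Pre-tax income = £4,111,000 − £1,586,277.00 = £2,524,723.00.
Net income = £2,524,723.00 × (1 − 0.24) = £1,918,789.48.
Per share: £1,918,789.48 / 2,025,000 shares = £0.95.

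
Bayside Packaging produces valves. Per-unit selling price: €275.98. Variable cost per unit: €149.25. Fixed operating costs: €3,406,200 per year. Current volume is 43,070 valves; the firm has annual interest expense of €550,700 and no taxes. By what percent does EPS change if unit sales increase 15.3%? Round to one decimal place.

+55.6%

Total contribution margin = 43,070 × €126.73 = €5,458,261.10.
Operating income = contribution − fixed costs = €5,458,261.10 − €3,406,200 = €2,052,061.10.
Interest = €550,700.00, so EBIT − I = €1,501,361.10.
DCL = total CM / (EBIT − I) = €5,458,261.10 / €1,501,361.10 = 3.6355.
EPS therefore changes by 3.6355 × (+15.3%) = +55.6%.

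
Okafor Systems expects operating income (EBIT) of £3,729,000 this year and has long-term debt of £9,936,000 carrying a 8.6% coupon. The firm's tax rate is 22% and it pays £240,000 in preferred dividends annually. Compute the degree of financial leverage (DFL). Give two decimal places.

1.45

Interest = £854,496.00.
Pre-tax preferred-dividend burden = £240,000 ÷ (1 − 0.22) = £307,692.31.
DFL = EBIT ÷ [EBIT − I − D_p/(1−t)] = £3,729,000 ÷ [£3,729,000 − £854,496.00 − £307,692.31] = £3,729,000 ÷ £2,566,811.69 = 1.4528.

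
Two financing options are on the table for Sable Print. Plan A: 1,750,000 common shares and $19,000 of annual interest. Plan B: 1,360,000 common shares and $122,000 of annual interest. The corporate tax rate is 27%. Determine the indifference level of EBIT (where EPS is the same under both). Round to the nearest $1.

$481,179

At indifference, (EBIT − 19,000)(1 − t)/1,750,000 = (EBIT − 122,000)(1 − t)/1,360,000.
Cancelling (1 − t) and cross-multiplying: 1,360,000·(EBIT − 19,000) = 1,750,000·(EBIT − 122,000).
EBIT × (1,750,000 − 1,360,000) = 122,000 × 1,750,000 − 19,000 × 1,360,000 = 187,660,000,000, so EBIT = 187,660,000,000 ÷ 390,000 = 481,179.49.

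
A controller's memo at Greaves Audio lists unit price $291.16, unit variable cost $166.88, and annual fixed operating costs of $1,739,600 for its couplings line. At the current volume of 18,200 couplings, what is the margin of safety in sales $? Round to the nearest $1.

Contribution margin per unit = $291.16 − $166.88 = $124.28. Break-even units = $1,739,600 ÷ $124.28 = 13,997.43; break-even revenue = 13,997.43 × $291.16 = $4,075,490.31.
Actual sales revenue = 18,200 × $291.16 = $5,299,112.00.
Margin of safety = $5,299,112.00 − $4,075,490.31 = $1,223,622.

$1,223,622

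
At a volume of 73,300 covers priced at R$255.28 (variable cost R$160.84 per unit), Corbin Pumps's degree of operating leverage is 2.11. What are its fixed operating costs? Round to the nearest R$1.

Total contribution margin = 73,300 × R$94.44 = R$6,922,452.00.
Since DOL = CM ÷ EBIT, EBIT = R$6,922,452.00 ÷ 2.11 = R$3,280,782.94.
Fixed costs = CM − EBIT = R$6,922,452.00 − R$3,280,782.94 = R$3,641,669.

R$3,641,669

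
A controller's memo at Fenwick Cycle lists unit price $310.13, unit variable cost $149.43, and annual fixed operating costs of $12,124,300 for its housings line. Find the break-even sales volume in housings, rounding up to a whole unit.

Unit CM = price − variable cost = $310.13 − $149.43 = $160.70.
Break-even volume = fixed costs ÷ CM per unit = $12,124,300 ÷ $160.70 = 75,446.80, so 75,447 housings.

75,447 housings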